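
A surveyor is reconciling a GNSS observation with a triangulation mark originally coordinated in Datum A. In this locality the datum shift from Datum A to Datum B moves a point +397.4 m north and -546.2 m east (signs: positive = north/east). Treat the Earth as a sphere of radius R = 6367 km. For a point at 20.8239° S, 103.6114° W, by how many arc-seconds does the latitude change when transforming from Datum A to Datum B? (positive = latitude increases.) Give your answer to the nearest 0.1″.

Δφ = 12.9″

On a sphere of radius R, 1 rad of latitude = R, so Δφ = ΔN / R = 397.4 / 6367000 = 6.2416e-05 rad = 12.874″.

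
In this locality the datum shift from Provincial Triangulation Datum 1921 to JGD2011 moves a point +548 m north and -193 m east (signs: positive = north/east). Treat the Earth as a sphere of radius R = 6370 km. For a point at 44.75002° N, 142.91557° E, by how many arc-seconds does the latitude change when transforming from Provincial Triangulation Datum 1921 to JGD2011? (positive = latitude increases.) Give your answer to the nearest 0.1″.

Δφ = 17.7″

On a sphere of radius R, 1 rad of latitude = R, so Δφ = ΔN / R = 548.0 / 6370000 = 8.6028e-05 rad = 17.745″.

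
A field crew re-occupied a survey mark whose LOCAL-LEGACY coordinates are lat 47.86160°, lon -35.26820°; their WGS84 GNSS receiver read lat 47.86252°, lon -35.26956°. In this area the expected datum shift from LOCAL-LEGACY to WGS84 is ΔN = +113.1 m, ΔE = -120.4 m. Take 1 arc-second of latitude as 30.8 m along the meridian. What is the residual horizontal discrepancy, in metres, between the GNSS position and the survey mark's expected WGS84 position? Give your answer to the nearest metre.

Observed coordinate differences: Δφ = +0.00092°, Δλ = -0.00136°.
Converting to metres (1° lat = 110880 m, cos φ = 0.670924): observed ΔN = 102.0 m, observed ΔE = -101.2 m.
Subtracting the expected shift leaves a residual of 102.0 − (113.1) = -11.1 m north and -101.2 − (-120.4) = 19.2 m east.
Residual distance = √((-11.1)² + 19.2²) = 22.2 m.

22 m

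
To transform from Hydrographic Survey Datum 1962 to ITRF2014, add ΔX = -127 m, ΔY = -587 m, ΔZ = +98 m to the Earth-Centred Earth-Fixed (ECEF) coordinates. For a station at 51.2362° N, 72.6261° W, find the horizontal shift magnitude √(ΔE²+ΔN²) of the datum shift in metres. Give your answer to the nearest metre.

At φ = 51.2362°, λ = -72.6261°: sin φ = 0.779734, cos φ = 0.626111, sin λ = -0.954376, cos λ = 0.298606.
ΔE = −sin λ·ΔX + cos λ·ΔY = −(-0.954376)·(-127) + (0.298606)·(-587) = -296.49 m.
ΔN = −sin φ cos λ·ΔX − sin φ sin λ·ΔY + cos φ·ΔZ = −(0.779734)(0.298606)(-127) − (0.779734)(-0.954376)(-587) + (0.626111)(98) = -345.89 m.
Horizontal magnitude = √(ΔE² + ΔN²) = √((-296.49)² + (-345.89)²) = 455.57 m.

456 m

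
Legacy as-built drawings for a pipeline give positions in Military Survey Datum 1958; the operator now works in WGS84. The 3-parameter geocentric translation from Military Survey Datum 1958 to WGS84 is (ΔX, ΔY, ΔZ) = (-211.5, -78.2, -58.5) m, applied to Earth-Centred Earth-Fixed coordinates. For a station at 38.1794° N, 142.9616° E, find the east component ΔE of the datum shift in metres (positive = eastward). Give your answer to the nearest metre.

At φ = 38.1794°, λ = 142.9616°: sin φ = 0.618126, cos φ = 0.786079, sin λ = 0.602350, cos λ = -0.798232.
ΔE = −sin λ·ΔX + cos λ·ΔY = −(0.602350)·(-211.5) + (-0.798232)·(-78.2) = 189.82 m.

ΔE = 190 m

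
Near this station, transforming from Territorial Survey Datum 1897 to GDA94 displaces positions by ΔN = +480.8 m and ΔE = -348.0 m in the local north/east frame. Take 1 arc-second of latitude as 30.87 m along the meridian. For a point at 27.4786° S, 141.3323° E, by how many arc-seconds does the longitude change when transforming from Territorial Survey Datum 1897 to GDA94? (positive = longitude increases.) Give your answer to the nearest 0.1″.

At latitude -27.4786°, cos φ = 0.887183.
1″ of longitude at this latitude = 30.87 × cos φ = 27.3873 m, so Δλ = -348.0 / 27.3873 = -12.707″.

Δλ = -12.7″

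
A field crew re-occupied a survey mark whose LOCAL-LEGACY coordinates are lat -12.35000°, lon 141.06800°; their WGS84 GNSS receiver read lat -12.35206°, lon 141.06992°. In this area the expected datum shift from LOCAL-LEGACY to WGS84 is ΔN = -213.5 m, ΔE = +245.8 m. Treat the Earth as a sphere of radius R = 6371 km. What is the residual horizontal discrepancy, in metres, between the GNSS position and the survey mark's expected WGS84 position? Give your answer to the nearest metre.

Observed coordinate differences: Δφ = -0.00206°, Δλ = +0.00192°.
Converting to metres (1° lat = 111195 m, cos φ = 0.976859): observed ΔN = -229.1 m, observed ΔE = 208.6 m.
Subtracting the expected shift leaves a residual of -229.1 − (-213.5) = -15.6 m north and 208.6 − (245.8) = -37.2 m east.
Residual distance = √((-15.6)² + (-37.2)²) = 40.4 m.

40 m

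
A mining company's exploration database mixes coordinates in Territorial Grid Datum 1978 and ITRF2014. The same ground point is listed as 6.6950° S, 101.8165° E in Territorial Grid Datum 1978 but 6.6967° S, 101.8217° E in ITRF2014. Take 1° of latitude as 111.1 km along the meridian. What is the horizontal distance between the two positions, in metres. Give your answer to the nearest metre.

Δφ = -6.6967° − -6.6950° = -0.0017°; Δλ = 101.8217° − 101.8165° = +0.0052°.
ΔN = Δφ × 111100 = -188.9 m; ΔE = Δλ × 111100 × cos(-6.6950°) = +0.0052 × 111100 × 0.993181 = 573.8 m.
Distance = √(ΔE² + ΔN²) = √(573.8² + (-188.9)²) = 604.1 m.

604 m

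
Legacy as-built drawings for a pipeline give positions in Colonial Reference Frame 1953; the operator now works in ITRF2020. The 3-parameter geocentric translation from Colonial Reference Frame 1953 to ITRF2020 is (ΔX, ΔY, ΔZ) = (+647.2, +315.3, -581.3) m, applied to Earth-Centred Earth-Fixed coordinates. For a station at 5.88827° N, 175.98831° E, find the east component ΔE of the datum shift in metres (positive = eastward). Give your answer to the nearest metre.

The local east axis at (φ, λ) is (−sin λ, cos λ, 0), so ΔE = −sin(175.98831°)·647.2 + cos(175.98831°)·315.3 = -359.81 m.

ΔE = -360 m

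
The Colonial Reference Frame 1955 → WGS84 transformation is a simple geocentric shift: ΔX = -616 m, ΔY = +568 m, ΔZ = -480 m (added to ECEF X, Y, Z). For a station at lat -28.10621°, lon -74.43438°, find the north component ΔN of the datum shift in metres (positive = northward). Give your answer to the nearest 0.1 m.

At φ = -28.10621°, λ = -74.43438°: sin φ = -0.471107, cos φ = 0.882076, sin λ = -0.963324, cos λ = 0.268342.
ΔN = −sin φ cos λ·ΔX − sin φ sin λ·ΔY + cos φ·ΔZ = −(-0.471107)(0.268342)(-616) − (-0.471107)(-0.963324)(568) + (0.882076)(-480) = -759.04 m.

ΔN = -759.0 m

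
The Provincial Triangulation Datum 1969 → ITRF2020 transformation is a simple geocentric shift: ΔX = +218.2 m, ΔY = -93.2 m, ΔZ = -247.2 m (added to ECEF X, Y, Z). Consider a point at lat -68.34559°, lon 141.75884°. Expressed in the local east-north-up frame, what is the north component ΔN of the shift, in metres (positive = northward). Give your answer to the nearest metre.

ΔN = -304 m

At φ = -68.34559°, λ = 141.75884°: sin φ = -0.929426, cos φ = 0.369007, sin λ = 0.618973, cos λ = -0.785412.
ΔN = −sin φ cos λ·ΔX − sin φ sin λ·ΔY + cos φ·ΔZ = −(-0.929426)(-0.785412)(218.2) − (-0.929426)(0.618973)(-93.2) + (0.369007)(-247.2) = -304.12 m.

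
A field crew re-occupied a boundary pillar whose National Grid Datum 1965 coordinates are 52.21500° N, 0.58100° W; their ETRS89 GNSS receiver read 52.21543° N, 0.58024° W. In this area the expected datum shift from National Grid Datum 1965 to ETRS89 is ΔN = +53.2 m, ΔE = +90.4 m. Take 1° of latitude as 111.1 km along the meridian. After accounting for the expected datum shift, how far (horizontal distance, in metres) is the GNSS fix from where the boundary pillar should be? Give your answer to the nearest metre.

39 m

Observed coordinate differences: Δφ = +0.00043°, Δλ = +0.00076°.
Converting to metres (1° lat = 111100 m, cos φ = 0.612700): observed ΔN = 47.8 m, observed ΔE = 51.7 m.
Subtracting the expected shift leaves a residual of 47.8 − (53.2) = -5.4 m north and 51.7 − (90.4) = -38.7 m east.
Residual distance = √((-5.4)² + (-38.7)²) = 39.0 m.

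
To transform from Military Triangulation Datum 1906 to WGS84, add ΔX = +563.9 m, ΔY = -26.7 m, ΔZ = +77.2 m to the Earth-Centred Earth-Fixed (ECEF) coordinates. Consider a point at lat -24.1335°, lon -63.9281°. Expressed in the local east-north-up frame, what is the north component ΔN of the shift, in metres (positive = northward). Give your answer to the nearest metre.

At φ = -24.1335°, λ = -63.9281°: sin φ = -0.408864, cos φ = 0.912595, sin λ = -0.898243, cos λ = 0.439499.
ΔN = −sin φ cos λ·ΔX − sin φ sin λ·ΔY + cos φ·ΔZ = −(-0.408864)(0.439499)(563.9) − (-0.408864)(-0.898243)(-26.7) + (0.912595)(77.2) = 181.59 m.

ΔN = 182 m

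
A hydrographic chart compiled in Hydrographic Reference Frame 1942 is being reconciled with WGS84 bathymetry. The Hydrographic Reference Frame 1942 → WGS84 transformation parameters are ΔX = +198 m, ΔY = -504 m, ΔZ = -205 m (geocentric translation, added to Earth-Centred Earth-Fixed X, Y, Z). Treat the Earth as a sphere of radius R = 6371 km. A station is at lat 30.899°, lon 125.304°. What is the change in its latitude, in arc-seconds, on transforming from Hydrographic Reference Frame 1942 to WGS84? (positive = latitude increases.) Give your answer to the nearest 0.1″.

Δφ = 3.0″

sin φ = 0.513526, cos φ = 0.858074, sin λ = 0.816097, cos λ = -0.577915.
North component: ΔN = −sin φ cos λ·ΔX − sin φ sin λ·ΔY + cos φ·ΔZ = −(0.513526)(-0.577915)(198) − (0.513526)(0.816097)(-504) + (0.858074)(-205) = 94.08 m.
1° of latitude spans πR/180 = 111195 m, so Δφ = 94.08 / 111195 × 3600 = 3.046″.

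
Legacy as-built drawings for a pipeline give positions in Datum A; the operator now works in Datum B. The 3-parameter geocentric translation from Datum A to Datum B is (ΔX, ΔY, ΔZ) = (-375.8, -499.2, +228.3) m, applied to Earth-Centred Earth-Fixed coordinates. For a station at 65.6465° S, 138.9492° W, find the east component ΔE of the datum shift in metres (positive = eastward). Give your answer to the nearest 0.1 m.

ΔE = 129.7 m

The local east axis at (φ, λ) is (−sin λ, cos λ, 0), so ΔE = −sin(-138.9492°)·(-375.8) + cos(-138.9492°)·(-499.2) = 129.66 m.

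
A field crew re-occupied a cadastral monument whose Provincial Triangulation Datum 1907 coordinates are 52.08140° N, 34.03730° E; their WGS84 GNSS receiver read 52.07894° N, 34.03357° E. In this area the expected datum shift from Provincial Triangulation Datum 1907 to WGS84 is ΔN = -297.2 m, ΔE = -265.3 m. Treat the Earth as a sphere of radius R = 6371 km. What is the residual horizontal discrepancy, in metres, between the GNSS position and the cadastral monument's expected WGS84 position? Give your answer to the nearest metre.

26 m

Observed coordinate differences: Δφ = -0.00246°, Δλ = -0.00373°.
Converting to metres (1° lat = 111195 m, cos φ = 0.614541): observed ΔN = -273.5 m, observed ΔE = -254.9 m.
Subtracting the expected shift leaves a residual of -273.5 − (-297.2) = 23.7 m north and -254.9 − (-265.3) = 10.4 m east.
Residual distance = √(23.7² + 10.4²) = 25.9 m.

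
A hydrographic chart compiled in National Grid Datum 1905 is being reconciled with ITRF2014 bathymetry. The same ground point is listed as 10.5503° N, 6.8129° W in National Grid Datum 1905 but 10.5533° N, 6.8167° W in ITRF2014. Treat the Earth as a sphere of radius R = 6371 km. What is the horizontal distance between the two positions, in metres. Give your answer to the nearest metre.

Δφ = 10.5533° − 10.5503° = +0.0030°; Δλ = -6.8167° − -6.8129° = -0.0038°.
1° along a meridian = πR/180 = 111195 m.
ΔN = Δφ × 111195 = 333.6 m; ΔE = Δλ × 111195 × cos(10.5503°) = -0.0038 × 111195 × 0.983095 = -415.4 m.
Distance = √(ΔE² + ΔN²) = √((-415.4)² + 333.6²) = 532.8 m.

533 m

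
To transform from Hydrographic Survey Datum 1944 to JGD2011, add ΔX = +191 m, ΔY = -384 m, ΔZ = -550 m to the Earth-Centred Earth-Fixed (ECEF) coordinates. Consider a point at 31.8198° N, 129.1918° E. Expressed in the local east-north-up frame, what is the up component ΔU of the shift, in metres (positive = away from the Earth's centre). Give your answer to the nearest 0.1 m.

ΔU = -645.4 m

The local up (radial) axis is (cos φ cos λ, cos φ sin λ, sin φ), giving ΔU = -102.557 − 252.885 − 289.987 = -645.43 m.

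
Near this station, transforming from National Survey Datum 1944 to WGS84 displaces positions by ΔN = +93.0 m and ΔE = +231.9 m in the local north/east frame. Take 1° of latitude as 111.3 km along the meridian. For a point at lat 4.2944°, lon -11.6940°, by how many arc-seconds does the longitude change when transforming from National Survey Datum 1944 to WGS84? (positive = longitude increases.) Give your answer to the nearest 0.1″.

Δλ = 7.5″

At latitude 4.2944°, cos φ = 0.997192.
1° of longitude at this latitude = 111.3 × cos φ = 110.99 km, so Δλ = 231.9 / 110987.5 = 0.0020894° = 7.522″.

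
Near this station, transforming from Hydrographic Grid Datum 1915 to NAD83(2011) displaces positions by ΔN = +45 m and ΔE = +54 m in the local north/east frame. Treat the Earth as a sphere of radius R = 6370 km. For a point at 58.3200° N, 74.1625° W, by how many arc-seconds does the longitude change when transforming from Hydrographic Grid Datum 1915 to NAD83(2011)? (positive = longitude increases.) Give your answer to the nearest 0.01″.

Δλ = 3.33″

At latitude 58.3200°, cos φ = 0.525175.
One radian of longitude at latitude φ spans R cos φ, so Δλ = ΔE / (R cos φ) = 54.0 / (6370000 × 0.525175) = 1.6142e-05 rad = 3.329″.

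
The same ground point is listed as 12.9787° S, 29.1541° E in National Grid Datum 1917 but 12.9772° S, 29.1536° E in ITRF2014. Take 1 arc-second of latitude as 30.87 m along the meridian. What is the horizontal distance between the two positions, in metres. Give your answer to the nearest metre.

Δφ = -12.9772° − -12.9787° = +0.0015°; Δλ = 29.1536° − 29.1541° = -0.0005°.
1° of latitude = 3600 × 30.87 = 111132 m.
ΔN = Δφ × 111132 = 166.7 m; ΔE = Δλ × 111132 × cos(-12.9787°) = -0.0005 × 111132 × 0.974454 = -54.1 m.
Distance = √(ΔE² + ΔN²) = √((-54.1)² + 166.7²) = 175.3 m.

175 m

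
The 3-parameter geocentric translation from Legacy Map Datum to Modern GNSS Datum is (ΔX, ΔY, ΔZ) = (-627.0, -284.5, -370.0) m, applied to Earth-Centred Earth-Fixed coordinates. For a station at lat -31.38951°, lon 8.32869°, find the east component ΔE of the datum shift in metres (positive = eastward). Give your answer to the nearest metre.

ΔE = -191 m

The local east axis at (φ, λ) is (−sin λ, cos λ, 0), so ΔE = −sin(8.32869°)·(-627.0) + cos(8.32869°)·(-284.5) = -190.68 m.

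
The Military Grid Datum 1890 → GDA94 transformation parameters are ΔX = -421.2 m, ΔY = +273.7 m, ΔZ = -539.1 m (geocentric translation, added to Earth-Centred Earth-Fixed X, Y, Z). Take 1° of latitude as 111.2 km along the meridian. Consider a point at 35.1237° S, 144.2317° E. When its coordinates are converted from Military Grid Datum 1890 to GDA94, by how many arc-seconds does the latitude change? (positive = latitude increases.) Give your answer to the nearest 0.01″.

sin φ = -0.575344, cos φ = 0.817912, sin λ = 0.584509, cos λ = -0.811387.
North component: ΔN = −sin φ cos λ·ΔX − sin φ sin λ·ΔY + cos φ·ΔZ = −(-0.575344)(-0.811387)(-421.2) − (-0.575344)(0.584509)(273.7) + (0.817912)(-539.1) = -152.27 m.
1° of latitude spans 111200 m, so Δφ = -152.27 / 111200 × 3600 = -4.929″.

Δφ = -4.93″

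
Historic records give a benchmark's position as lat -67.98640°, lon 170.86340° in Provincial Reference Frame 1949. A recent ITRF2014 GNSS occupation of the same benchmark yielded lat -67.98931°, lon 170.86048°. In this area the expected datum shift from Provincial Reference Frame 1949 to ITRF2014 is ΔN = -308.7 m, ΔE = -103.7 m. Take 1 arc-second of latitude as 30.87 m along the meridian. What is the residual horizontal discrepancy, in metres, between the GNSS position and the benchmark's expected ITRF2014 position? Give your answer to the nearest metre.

Observed coordinate differences: Δφ = -0.00291°, Δλ = -0.00292°.
Converting to metres (1° lat = 111132 m, cos φ = 0.374827): observed ΔN = -323.4 m, observed ΔE = -121.6 m.
Subtracting the expected shift leaves a residual of -323.4 − (-308.7) = -14.7 m north and -121.6 − (-103.7) = -17.9 m east.
Residual distance = √((-14.7)² + (-17.9)²) = 23.2 m.

23 m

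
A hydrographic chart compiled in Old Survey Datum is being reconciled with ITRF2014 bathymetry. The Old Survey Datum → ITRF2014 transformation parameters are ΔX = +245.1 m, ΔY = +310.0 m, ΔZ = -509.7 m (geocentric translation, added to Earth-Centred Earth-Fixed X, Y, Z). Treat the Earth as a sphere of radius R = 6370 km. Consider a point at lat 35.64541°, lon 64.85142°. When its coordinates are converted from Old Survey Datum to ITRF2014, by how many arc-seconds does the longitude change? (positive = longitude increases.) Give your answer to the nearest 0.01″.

sin φ = 0.582767, cos φ = 0.812639, sin λ = 0.905209, cos λ = 0.424967.
East component: ΔE = −sin λ·ΔX + cos λ·ΔY = −(0.905209)(245.1) + (0.424967)(310.0) = -90.13 m.
1° of latitude spans πR/180 = 111177 m; at latitude φ, 1° of longitude spans that × cos φ = 90347.2 m, so Δλ = -90.13 / 90347.2 × 3600 = -3.591″.

Δλ = -3.59″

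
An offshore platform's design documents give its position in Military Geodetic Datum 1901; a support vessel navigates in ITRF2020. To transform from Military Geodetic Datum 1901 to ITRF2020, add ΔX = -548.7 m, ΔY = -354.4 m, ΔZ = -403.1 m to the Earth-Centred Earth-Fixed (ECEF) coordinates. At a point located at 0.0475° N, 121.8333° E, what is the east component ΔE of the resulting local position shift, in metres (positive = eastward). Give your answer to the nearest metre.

The local east axis at (φ, λ) is (−sin λ, cos λ, 0), so ΔE = −sin(121.8333°)·(-548.7) + cos(121.8333°)·(-354.4) = 653.10 m.

ΔE = 653 m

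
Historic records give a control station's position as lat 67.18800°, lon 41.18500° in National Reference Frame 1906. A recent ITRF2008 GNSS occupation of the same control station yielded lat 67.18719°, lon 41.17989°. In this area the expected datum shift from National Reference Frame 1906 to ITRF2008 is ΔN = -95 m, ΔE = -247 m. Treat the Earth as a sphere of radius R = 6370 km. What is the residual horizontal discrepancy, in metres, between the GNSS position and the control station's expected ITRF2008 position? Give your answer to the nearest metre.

27 m

Observed coordinate differences: Δφ = -0.00081°, Δλ = -0.00511°.
Converting to metres (1° lat = 111177 m, cos φ = 0.387709): observed ΔN = -90.1 m, observed ΔE = -220.3 m.
Subtracting the expected shift leaves a residual of -90.1 − (-95) = 4.9 m north and -220.3 − (-247) = 26.7 m east.
Residual distance = √(4.9² + 26.7²) = 27.2 m.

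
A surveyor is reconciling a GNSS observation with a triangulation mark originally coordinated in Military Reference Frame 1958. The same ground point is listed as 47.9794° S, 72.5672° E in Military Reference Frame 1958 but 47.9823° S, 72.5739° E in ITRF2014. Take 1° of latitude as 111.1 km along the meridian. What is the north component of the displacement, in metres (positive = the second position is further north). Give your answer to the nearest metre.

ΔN = -322 m

Δφ = -47.9823° − -47.9794° = -0.0029°; Δλ = 72.5739° − 72.5672° = +0.0067°.
ΔN = Δφ × 111100 = -322.2 m; ΔE = Δλ × 111100 × cos(-47.9794°) = +0.0067 × 111100 × 0.669398 = 498.3 m.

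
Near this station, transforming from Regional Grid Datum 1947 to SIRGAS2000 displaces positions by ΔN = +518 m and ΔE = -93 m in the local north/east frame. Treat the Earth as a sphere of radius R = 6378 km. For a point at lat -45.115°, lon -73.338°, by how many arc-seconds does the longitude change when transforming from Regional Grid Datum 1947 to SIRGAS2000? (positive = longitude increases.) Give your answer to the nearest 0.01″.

At latitude -45.115°, cos φ = 0.705686.
One radian of longitude at latitude φ spans R cos φ, so Δλ = ΔE / (R cos φ) = -93.0 / (6378000 × 0.705686) = -2.0663e-05 rad = -4.262″.

Δλ = -4.26″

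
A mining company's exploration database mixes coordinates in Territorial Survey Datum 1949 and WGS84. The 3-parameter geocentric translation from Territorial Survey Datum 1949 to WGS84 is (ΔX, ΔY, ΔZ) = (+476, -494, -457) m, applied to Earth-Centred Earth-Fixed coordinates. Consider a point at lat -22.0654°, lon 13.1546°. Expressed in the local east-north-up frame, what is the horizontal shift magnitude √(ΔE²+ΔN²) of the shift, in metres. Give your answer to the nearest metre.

The local east axis at (φ, λ) is (−sin λ, cos λ, 0), so ΔE = −sin(13.1546°)·476 + cos(13.1546°)·(-494) = -589.36 m.
The local north axis is (−sin φ cos λ, −sin φ sin λ, cos φ), giving ΔN = 174.124 − 42.234 − 423.527 = -291.64 m.
Horizontal magnitude = √(ΔE² + ΔN²) = √((-589.36)² + (-291.64)²) = 657.57 m.

658 m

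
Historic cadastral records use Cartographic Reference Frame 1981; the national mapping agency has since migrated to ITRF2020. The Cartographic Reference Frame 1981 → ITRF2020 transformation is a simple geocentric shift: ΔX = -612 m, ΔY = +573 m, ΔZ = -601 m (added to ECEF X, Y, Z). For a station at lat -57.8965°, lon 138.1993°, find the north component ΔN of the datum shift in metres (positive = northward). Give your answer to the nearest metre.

ΔN = 391 m

At φ = -57.8965°, λ = 138.1993°: sin φ = -0.847089, cos φ = 0.531450, sin λ = 0.666542, cos λ = -0.745468.
ΔN = −sin φ cos λ·ΔX − sin φ sin λ·ΔY + cos φ·ΔZ = −(-0.847089)(-0.745468)(-612) − (-0.847089)(0.666542)(573) + (0.531450)(-601) = 390.59 m.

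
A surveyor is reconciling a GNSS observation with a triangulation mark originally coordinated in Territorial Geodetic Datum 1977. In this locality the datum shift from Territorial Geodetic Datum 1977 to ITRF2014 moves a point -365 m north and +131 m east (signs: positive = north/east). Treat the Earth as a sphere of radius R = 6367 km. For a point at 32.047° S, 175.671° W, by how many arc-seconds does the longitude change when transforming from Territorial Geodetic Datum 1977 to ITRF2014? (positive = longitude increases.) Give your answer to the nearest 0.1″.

At latitude -32.047°, cos φ = 0.847613.
One radian of longitude at latitude φ spans R cos φ, so Δλ = ΔE / (R cos φ) = 131.0 / (6367000 × 0.847613) = 2.4274e-05 rad = 5.007″.

Δλ = 5.0″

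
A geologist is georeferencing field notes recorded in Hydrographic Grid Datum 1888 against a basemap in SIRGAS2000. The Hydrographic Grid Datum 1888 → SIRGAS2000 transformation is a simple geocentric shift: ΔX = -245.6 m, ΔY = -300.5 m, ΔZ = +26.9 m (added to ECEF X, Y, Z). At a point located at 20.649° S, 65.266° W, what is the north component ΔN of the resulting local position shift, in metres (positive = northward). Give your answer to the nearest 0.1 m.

ΔN = 85.2 m

The local north axis is (−sin φ cos λ, −sin φ sin λ, cos φ), giving ΔN = -36.238 + 96.247 + 25.172 = 85.18 m.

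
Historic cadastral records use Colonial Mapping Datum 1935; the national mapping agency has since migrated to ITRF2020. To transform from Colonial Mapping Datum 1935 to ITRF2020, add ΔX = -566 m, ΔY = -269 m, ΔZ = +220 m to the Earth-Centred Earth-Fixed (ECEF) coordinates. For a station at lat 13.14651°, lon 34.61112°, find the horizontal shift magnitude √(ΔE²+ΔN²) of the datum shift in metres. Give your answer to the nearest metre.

At φ = 13.14651°, λ = 34.61112°: sin φ = 0.227442, cos φ = 0.973792, sin λ = 0.568003, cos λ = 0.823026.
ΔE = −sin λ·ΔX + cos λ·ΔY = −(0.568003)·(-566) + (0.823026)·(-269) = 100.10 m.
ΔN = −sin φ cos λ·ΔX − sin φ sin λ·ΔY + cos φ·ΔZ = −(0.227442)(0.823026)(-566) − (0.227442)(0.568003)(-269) + (0.973792)(220) = 354.94 m.
Horizontal magnitude = √(ΔE² + ΔN²) = √(100.10² + 354.94²) = 368.78 m.

369 m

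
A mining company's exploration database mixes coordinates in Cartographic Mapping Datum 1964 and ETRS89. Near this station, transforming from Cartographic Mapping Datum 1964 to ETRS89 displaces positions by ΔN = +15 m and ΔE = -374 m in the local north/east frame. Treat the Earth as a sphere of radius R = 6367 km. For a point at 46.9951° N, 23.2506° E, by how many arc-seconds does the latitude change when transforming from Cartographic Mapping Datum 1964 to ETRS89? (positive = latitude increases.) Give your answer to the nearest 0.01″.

On a sphere of radius R, 1 rad of latitude = R, so Δφ = ΔN / R = 15.0 / 6367000 = 2.3559e-06 rad = 0.486″.

Δφ = 0.49″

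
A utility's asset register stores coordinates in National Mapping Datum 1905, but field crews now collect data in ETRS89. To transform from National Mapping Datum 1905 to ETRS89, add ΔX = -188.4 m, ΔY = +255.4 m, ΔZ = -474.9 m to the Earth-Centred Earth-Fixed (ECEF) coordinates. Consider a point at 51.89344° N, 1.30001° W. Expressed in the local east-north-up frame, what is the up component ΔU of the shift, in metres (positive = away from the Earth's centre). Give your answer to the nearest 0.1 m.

At φ = 51.89344°, λ = -1.30001°: sin φ = 0.786864, cos φ = 0.617126, sin λ = -0.022688, cos λ = 0.999743.
ΔU = cos φ cos λ·ΔX + cos φ sin λ·ΔY + sin φ·ΔZ = (0.617126)(0.999743)(-188.4) + (0.617126)(-0.022688)(255.4) + (0.786864)(-474.9) = -493.49 m.

ΔU = -493.5 m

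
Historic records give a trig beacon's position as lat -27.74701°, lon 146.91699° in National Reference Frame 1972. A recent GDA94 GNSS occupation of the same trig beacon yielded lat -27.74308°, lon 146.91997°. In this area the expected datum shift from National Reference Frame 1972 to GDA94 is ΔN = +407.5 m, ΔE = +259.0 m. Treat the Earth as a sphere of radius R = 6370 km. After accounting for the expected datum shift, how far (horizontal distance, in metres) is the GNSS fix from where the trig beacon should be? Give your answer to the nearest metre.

45 m

Observed coordinate differences: Δφ = +0.00393°, Δλ = +0.00298°.
Converting to metres (1° lat = 111177 m, cos φ = 0.885012): observed ΔN = 436.9 m, observed ΔE = 293.2 m.
Subtracting the expected shift leaves a residual of 436.9 − (407.5) = 29.4 m north and 293.2 − (259.0) = 34.2 m east.
Residual distance = √(29.4² + 34.2²) = 45.1 m.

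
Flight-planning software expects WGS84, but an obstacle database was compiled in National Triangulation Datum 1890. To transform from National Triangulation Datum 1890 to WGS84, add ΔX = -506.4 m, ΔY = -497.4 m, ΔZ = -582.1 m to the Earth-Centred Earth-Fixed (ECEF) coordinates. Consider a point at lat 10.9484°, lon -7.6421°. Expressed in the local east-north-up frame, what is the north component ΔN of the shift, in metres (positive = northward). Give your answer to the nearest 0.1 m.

At φ = 10.9484°, λ = -7.6421°: sin φ = 0.189925, cos φ = 0.981799, sin λ = -0.132985, cos λ = 0.991118.
ΔN = −sin φ cos λ·ΔX − sin φ sin λ·ΔY + cos φ·ΔZ = −(0.189925)(0.991118)(-506.4) − (0.189925)(-0.132985)(-497.4) + (0.981799)(-582.1) = -488.74 m.

ΔN = -488.7 m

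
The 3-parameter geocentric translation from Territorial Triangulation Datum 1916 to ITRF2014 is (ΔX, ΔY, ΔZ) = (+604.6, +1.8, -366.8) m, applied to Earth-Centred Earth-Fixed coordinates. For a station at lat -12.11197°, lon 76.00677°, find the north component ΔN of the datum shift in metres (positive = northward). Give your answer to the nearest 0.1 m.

ΔN = -327.6 m

At φ = -12.11197°, λ = 76.00677°: sin φ = -0.209823, cos φ = 0.977739, sin λ = 0.970324, cos λ = 0.241807.
ΔN = −sin φ cos λ·ΔX − sin φ sin λ·ΔY + cos φ·ΔZ = −(-0.209823)(0.241807)(604.6) − (-0.209823)(0.970324)(1.8) + (0.977739)(-366.8) = -327.59 m.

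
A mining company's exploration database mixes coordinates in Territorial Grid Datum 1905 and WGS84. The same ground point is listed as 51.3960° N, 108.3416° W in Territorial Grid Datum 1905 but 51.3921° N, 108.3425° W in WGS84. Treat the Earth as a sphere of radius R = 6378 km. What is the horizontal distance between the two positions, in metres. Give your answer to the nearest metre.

439 m

Δφ = 51.3921° − 51.3960° = -0.0039°; Δλ = -108.3425° − -108.3416° = -0.0009°.
1° along a meridian = πR/180 = 111317 m.
ΔN = Δφ × 111317 = -434.1 m; ΔE = Δλ × 111317 × cos(51.3960°) = -0.0009 × 111317 × 0.623934 = -62.5 m.
Distance = √(ΔE² + ΔN²) = √((-62.5)² + (-434.1)²) = 438.6 m.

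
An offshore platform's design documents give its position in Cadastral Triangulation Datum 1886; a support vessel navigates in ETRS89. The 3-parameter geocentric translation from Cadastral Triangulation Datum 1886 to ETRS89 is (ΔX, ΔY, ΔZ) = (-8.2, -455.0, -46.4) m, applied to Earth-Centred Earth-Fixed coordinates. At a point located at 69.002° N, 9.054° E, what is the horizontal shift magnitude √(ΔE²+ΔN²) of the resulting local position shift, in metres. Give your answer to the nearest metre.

452 m

The local east axis at (φ, λ) is (−sin λ, cos λ, 0), so ΔE = −sin(9.054°)·(-8.2) + cos(9.054°)·(-455.0) = -448.04 m.
The local north axis is (−sin φ cos λ, −sin φ sin λ, cos φ), giving ΔN = 7.560 + 66.846 − 16.627 = 57.78 m.
Horizontal magnitude = √(ΔE² + ΔN²) = √((-448.04)² + 57.78²) = 451.75 m.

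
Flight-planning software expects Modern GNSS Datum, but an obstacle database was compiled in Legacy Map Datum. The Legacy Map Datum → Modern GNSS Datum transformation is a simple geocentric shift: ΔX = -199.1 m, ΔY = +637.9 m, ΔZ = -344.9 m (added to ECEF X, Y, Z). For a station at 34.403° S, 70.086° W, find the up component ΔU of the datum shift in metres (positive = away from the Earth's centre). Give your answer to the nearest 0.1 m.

ΔU = -355.9 m

At φ = -34.403°, λ = -70.086°: sin φ = -0.565010, cos φ = 0.825084, sin λ = -0.940205, cos λ = 0.340609.
ΔU = cos φ cos λ·ΔX + cos φ sin λ·ΔY + sin φ·ΔZ = (0.825084)(0.340609)(-199.1) + (0.825084)(-0.940205)(637.9) + (-0.565010)(-344.9) = -355.93 m.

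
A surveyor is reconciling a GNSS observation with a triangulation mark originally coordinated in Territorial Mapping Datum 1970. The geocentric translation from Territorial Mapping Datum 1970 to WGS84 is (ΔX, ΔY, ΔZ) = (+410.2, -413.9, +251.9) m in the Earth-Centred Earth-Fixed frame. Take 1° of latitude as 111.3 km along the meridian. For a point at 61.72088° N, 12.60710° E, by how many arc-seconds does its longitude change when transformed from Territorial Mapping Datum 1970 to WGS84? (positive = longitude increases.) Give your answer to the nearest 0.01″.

Δλ = -33.69″

sin φ = 0.880650, cos φ = 0.473767, sin λ = 0.218264, cos λ = 0.975890.
East component: ΔE = −sin λ·ΔX + cos λ·ΔY = −(0.218264)(410.2) + (0.975890)(-413.9) = -493.45 m.
1° of latitude spans 111300 m; at latitude φ, 1° of longitude spans that × cos φ = 52730.3 m, so Δλ = -493.45 / 52730.3 × 3600 = -33.689″.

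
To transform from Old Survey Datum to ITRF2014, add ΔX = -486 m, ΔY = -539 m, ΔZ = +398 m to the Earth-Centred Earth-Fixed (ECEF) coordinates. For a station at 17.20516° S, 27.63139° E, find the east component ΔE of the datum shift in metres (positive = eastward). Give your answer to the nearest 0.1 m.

ΔE = -252.1 m

The local east axis at (φ, λ) is (−sin λ, cos λ, 0), so ΔE = −sin(27.63139°)·(-486) + cos(27.63139°)·(-539) = -252.13 m.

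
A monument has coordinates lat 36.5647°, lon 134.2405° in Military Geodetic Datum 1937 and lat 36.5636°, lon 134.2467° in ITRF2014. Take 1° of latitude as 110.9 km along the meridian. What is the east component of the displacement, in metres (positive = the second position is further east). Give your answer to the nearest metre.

Δφ = 36.5636° − 36.5647° = -0.0011°; Δλ = 134.2467° − 134.2405° = +0.0062°.
ΔN = Δφ × 110900 = -122.0 m; ΔE = Δλ × 110900 × cos(36.5647°) = +0.0062 × 110900 × 0.803185 = 552.3 m.

ΔE = 552 m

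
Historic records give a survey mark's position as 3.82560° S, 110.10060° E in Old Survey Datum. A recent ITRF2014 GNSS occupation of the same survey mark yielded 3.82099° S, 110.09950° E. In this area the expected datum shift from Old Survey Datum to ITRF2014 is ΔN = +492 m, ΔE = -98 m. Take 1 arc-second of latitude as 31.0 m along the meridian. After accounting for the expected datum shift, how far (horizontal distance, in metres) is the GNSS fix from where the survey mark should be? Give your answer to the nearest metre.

Observed coordinate differences: Δφ = +0.00461°, Δλ = -0.00110°.
Converting to metres (1° lat = 111600 m, cos φ = 0.997772): observed ΔN = 514.5 m, observed ΔE = -122.5 m.
Subtracting the expected shift leaves a residual of 514.5 − (492) = 22.5 m north and -122.5 − (-98) = -24.5 m east.
Residual distance = √(22.5² + (-24.5)²) = 33.2 m.

33 m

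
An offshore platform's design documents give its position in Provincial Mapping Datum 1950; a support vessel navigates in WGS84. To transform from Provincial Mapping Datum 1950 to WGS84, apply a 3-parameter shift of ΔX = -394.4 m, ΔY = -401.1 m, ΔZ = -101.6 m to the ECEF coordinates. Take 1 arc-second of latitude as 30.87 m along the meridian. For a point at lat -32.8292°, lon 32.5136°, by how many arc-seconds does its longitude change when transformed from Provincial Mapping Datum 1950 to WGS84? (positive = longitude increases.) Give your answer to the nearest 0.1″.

Δλ = -4.9″

sin φ = -0.542137, cos φ = 0.840290, sin λ = 0.537500, cos λ = 0.843264.
East component: ΔE = −sin λ·ΔX + cos λ·ΔY = −(0.537500)(-394.4) + (0.843264)(-401.1) = -126.24 m.
1° of latitude spans 3600 × 30.87 = 111132 m; at latitude φ, 1° of longitude spans that × cos φ = 93383.2 m, so Δλ = -126.24 / 93383.2 × 3600 = -4.867″.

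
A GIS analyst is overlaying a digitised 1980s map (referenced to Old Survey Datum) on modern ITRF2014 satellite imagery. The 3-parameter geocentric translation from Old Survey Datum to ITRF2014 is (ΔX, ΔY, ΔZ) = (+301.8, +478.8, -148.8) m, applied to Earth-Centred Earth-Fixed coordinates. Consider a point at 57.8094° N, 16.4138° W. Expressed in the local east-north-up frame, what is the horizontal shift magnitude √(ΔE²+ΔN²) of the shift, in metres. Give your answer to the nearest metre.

At φ = 57.8094°, λ = -16.4138°: sin φ = 0.846281, cos φ = 0.532737, sin λ = -0.282573, cos λ = 0.959246.
ΔE = −sin λ·ΔX + cos λ·ΔY = −(-0.282573)·(301.8) + (0.959246)·(478.8) = 544.57 m.
ΔN = −sin φ cos λ·ΔX − sin φ sin λ·ΔY + cos φ·ΔZ = −(0.846281)(0.959246)(301.8) − (0.846281)(-0.282573)(478.8) + (0.532737)(-148.8) = -209.77 m.
Horizontal magnitude = √(ΔE² + ΔN²) = √(544.57² + (-209.77)²) = 583.57 m.

584 m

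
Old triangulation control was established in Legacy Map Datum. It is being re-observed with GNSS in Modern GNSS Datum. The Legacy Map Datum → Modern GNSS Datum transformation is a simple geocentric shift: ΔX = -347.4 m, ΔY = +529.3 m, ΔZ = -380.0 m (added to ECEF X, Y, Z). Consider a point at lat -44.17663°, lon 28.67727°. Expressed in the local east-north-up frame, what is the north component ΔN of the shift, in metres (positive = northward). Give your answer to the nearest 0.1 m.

ΔN = -307.9 m

The local north axis is (−sin φ cos λ, −sin φ sin λ, cos φ), giving ΔN = -212.398 + 177.004 − 272.534 = -307.93 m.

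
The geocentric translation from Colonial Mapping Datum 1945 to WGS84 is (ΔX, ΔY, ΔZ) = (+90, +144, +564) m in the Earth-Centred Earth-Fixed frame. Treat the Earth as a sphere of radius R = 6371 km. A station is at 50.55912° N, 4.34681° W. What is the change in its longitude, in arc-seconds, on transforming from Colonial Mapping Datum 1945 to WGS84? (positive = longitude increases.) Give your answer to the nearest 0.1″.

sin φ = 0.772281, cos φ = 0.635282, sin λ = -0.075793, cos λ = 0.997124.
East component: ΔE = −sin λ·ΔX + cos λ·ΔY = −(-0.075793)(90) + (0.997124)(144) = 150.41 m.
1° of latitude spans πR/180 = 111195 m; at latitude φ, 1° of longitude spans that × cos φ = 70640.1 m, so Δλ = 150.41 / 70640.1 × 3600 = 7.665″.

Δλ = 7.7″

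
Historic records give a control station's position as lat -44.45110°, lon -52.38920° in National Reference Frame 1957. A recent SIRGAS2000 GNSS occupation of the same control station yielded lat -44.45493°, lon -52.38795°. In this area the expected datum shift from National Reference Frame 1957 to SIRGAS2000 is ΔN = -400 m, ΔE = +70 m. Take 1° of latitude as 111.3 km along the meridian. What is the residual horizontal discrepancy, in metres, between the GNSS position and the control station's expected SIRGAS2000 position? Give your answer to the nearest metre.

Observed coordinate differences: Δφ = -0.00383°, Δλ = +0.00125°.
Converting to metres (1° lat = 111300 m, cos φ = 0.713848): observed ΔN = -426.3 m, observed ΔE = 99.3 m.
Subtracting the expected shift leaves a residual of -426.3 − (-400) = -26.3 m north and 99.3 − (70) = 29.3 m east.
Residual distance = √((-26.3)² + 29.3²) = 39.4 m.

39 m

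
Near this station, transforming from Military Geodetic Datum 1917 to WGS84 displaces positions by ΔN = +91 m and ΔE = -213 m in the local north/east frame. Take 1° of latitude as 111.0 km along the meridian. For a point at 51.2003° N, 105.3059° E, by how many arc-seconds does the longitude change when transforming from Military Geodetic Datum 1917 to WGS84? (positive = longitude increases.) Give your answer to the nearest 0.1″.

Δλ = -11.0″

At latitude 51.2003°, cos φ = 0.626600.
1° of longitude at this latitude = 111.0 × cos φ = 69.55 km, so Δλ = -213.0 / 69552.6 = -0.0030624° = -11.025″.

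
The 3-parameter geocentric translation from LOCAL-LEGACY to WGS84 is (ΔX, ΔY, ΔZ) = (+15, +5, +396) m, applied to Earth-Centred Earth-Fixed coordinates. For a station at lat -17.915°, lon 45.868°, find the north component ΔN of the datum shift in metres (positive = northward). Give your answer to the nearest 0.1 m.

At φ = -17.915°, λ = 45.868°: sin φ = -0.307606, cos φ = 0.951514, sin λ = 0.717738, cos λ = 0.696314.
ΔN = −sin φ cos λ·ΔX − sin φ sin λ·ΔY + cos φ·ΔZ = −(-0.307606)(0.696314)(15) − (-0.307606)(0.717738)(5) + (0.951514)(396) = 381.12 m.

ΔN = 381.1 m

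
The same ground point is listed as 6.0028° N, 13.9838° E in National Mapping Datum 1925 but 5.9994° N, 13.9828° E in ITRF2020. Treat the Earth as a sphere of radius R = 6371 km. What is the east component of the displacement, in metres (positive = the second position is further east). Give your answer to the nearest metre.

ΔE = -111 m

Δφ = 5.9994° − 6.0028° = -0.0034°; Δλ = 13.9828° − 13.9838° = -0.0010°.
1° along a meridian = πR/180 = 111195 m.
ΔN = Δφ × 111195 = -378.1 m; ΔE = Δλ × 111195 × cos(6.0028°) = -0.0010 × 111195 × 0.994517 = -110.6 m.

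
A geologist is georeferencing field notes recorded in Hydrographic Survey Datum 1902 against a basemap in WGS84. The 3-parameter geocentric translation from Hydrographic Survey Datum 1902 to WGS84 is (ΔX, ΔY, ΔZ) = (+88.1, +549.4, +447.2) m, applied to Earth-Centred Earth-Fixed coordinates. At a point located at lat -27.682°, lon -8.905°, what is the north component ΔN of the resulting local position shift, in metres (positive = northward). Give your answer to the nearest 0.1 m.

The local north axis is (−sin φ cos λ, −sin φ sin λ, cos φ), giving ΔN = 40.435 − 39.509 + 396.013 = 396.94 m.

ΔN = 396.9 m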